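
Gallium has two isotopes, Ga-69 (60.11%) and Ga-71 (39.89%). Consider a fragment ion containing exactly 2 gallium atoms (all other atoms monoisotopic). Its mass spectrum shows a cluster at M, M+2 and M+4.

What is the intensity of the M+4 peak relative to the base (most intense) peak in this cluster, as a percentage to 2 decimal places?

33.18%

Term probabilities: M 0.3613, M+2 0.4796, M+4 0.1591. Base peak = M+2.
P(M+2) = C(2,1) × 0.6011^1 × 0.3989^1 = 2 × 0.6011 × 0.3989 = 0.479558 (base)
P(M+4) = C(2,2) × 0.6011^0 × 0.3989^2 = 1 × 1.0000 × 0.15912121 = 0.159121
Relative intensity = 0.159121 / 0.479558 × 100 = 33.18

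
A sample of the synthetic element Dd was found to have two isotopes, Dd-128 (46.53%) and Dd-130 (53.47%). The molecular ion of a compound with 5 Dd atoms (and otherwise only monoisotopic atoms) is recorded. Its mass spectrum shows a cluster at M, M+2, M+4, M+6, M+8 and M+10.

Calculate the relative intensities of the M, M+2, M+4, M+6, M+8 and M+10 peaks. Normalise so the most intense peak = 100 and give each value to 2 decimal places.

Expanding (0.4653 + 0.5347)^5:
P(M) = 0.4653^5 = 0.021810
P(M+2) = 5 × 0.4653^4 × 0.5347^1 = 0.125318
P(M+4) = 10 × 0.4653^3 × 0.5347^2 = 0.288018
P(M+6) = 10 × 0.4653^2 × 0.5347^3 = 0.330976
P(M+8) = 5 × 0.4653^1 × 0.5347^4 = 0.190171
P(M+10) = 0.5347^5 = 0.043707
The M+6 peak is largest (0.330976); scaling to 100 gives 6.59 : 37.86 : 87.02 : 100.00 : 57.46 : 13.21.

6.59 : 37.86 : 87.02 : 100.00 : 57.46 : 13.21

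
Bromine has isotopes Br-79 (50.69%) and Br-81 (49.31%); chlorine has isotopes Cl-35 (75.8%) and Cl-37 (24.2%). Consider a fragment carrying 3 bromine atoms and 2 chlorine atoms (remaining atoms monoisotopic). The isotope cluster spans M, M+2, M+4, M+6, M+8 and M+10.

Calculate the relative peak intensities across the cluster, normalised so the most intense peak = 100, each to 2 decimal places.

Bromine pattern (n=3): 0.13024674 : 0.3801026 : 0.36975457 : 0.11989609
Chlorine pattern (n=2): 0.574564 : 0.366872 : 0.058564
Convolve the two distributions (both contribute in 2-u steps):
  M: 0.13024674×0.574564 = 0.074835
  M+2: 0.13024674×0.366872 + 0.3801026×0.574564 = 0.266177
  M+4: 0.13024674×0.058564 + 0.3801026×0.366872 + 0.36975457×0.574564 = 0.359524
  M+6: 0.3801026×0.058564 + 0.36975457×0.366872 + 0.11989609×0.574564 = 0.226801
  M+8: 0.36975457×0.058564 + 0.11989609×0.366872 = 0.065641
  M+10: 0.11989609×0.058564 = 0.007022
Scale to base peak (0.359524) = 100: 20.82 : 74.04 : 100.00 : 63.08 : 18.26 : 1.95

20.82 : 74.04 : 100.00 : 63.08 : 18.26 : 1.95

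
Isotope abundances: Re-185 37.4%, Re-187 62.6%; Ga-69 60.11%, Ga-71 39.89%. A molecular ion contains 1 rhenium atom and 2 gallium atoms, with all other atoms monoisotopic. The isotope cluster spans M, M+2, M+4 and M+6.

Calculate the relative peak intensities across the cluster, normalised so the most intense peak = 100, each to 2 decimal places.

33.32 : 100.00 : 88.70 : 24.56

Rhenium pattern (n=1): 0.3740 : 0.6260
Gallium pattern (n=2): 0.36132121 : 0.47955758 : 0.15912121
Convolve the two distributions (both contribute in 2-u steps):
  M: 0.3740×0.36132121 = 0.135134
  M+2: 0.3740×0.47955758 + 0.6260×0.36132121 = 0.405542
  M+4: 0.3740×0.15912121 + 0.6260×0.47955758 = 0.359714
  M+6: 0.6260×0.15912121 = 0.099610
Scale to base peak (0.405542) = 100: 33.32 : 100.00 : 88.70 : 24.56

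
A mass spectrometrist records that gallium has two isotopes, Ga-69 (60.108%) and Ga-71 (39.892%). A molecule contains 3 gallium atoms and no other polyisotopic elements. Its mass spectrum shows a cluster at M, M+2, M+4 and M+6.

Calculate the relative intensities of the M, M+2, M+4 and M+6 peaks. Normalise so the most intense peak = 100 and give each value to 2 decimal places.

50.23 : 100.00 : 66.37 : 14.68

The 3 Ga atoms are independent, so intensities follow the terms of (0.60108 + 0.39892)^3.
P(M) = 0.60108^3 = 0.217169
P(M+2) = 3 × 0.60108^2 × 0.39892^1 = 0.432386
P(M+4) = 3 × 0.60108^1 × 0.39892^2 = 0.286963
P(M+6) = 0.39892^3 = 0.063483
The M+2 peak is largest (0.432386); scaling to 100 gives 50.23 : 100.00 : 66.37 : 14.68.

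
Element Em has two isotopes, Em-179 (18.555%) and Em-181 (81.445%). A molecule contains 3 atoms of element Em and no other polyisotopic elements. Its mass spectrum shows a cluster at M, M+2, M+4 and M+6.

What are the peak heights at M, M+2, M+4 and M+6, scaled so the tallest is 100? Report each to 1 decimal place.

The 3 Em atoms are independent, so intensities follow the terms of (0.18555 + 0.81445)^3.
P(M) = 0.18555^3 = 0.006388
P(M+2) = 3 × 0.18555^2 × 0.81445^1 = 0.084122
P(M+4) = 3 × 0.18555^1 × 0.81445^2 = 0.369242
P(M+6) = 0.81445^3 = 0.540248
The M+6 peak is largest (0.540248); scaling to 100 gives 1.2 : 15.6 : 68.3 : 100.0.

1.2 : 15.6 : 68.3 : 100.0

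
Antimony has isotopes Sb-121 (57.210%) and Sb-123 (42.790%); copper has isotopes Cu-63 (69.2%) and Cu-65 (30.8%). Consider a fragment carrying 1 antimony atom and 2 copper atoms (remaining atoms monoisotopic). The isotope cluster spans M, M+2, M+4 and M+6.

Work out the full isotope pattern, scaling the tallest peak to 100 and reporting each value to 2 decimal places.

Antimony pattern (n=1): 0.5721 : 0.4279
Copper pattern (n=2): 0.478864 : 0.426272 : 0.094864
Convolve the two distributions (both contribute in 2-u steps):
  M: 0.5721×0.478864 = 0.273958
  M+2: 0.5721×0.426272 + 0.4279×0.478864 = 0.448776
  M+4: 0.5721×0.094864 + 0.4279×0.426272 = 0.236673
  M+6: 0.4279×0.094864 = 0.040592
Scale to base peak (0.448776) = 100: 61.05 : 100.00 : 52.74 : 9.05

61.05 : 100.00 : 52.74 : 9.05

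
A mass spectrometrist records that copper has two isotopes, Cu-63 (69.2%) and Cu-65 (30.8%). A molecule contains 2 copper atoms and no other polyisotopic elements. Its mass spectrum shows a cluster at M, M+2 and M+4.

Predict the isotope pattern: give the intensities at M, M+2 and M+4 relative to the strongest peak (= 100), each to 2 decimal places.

100.00 : 89.02 : 19.81

Each Cu atom is independently Cu-63 (p = 0.692) or Cu-65 (q = 0.308); the cluster is the binomial expansion (p + q)^2.
P(M) = 0.692^2 = 0.478864
P(M+2) = 2 × 0.692^1 × 0.308^1 = 0.426272
P(M+4) = 0.308^2 = 0.094864
The M peak is largest (0.478864); scaling to 100 gives 100.00 : 89.02 : 19.81.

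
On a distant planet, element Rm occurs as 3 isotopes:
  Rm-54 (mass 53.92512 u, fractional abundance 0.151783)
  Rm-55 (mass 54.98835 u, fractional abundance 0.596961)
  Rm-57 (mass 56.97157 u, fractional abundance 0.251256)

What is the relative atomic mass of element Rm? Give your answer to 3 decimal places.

The abundance-weighted mean is 0.151783 × 53.92512 + 0.596961 × 54.98835 + 0.251256 × 56.97157
= 8.184916 + 32.825900 + 14.314449 = 55.325265 u

55.325 u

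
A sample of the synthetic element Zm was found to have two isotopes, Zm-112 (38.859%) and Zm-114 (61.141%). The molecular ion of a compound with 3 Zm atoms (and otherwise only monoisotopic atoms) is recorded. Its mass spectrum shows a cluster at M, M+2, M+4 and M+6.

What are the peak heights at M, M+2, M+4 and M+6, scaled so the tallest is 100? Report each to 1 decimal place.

13.5 : 63.6 : 100.0 : 52.4

The 3 Zm atoms are independent, so intensities follow the terms of (0.38859 + 0.61141)^3.
P(M) = 0.38859^3 = 0.058678
P(M+2) = 3 × 0.38859^2 × 0.61141^1 = 0.276973
P(M+4) = 3 × 0.38859^1 × 0.61141^2 = 0.435791
P(M+6) = 0.61141^3 = 0.228559
The M+4 peak is largest (0.435791); scaling to 100 gives 13.5 : 63.6 : 100.0 : 52.4.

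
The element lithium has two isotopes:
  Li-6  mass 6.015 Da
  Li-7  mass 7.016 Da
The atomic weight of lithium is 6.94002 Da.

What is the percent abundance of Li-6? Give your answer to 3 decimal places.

Writing the weighted mean with unknown fraction x of Li-6:
6.015·x + 7.016·(1 − x) = 6.94002
(6.015 − 7.016)·x = 6.94002 − 7.016
x = -0.07598 / -1.001 = 0.07590 → 7.590% Li-6, 92.410% Li-7.

7.590%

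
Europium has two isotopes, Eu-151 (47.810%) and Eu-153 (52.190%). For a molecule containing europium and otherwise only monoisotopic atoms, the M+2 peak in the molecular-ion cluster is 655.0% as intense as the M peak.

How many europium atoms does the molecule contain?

6

The M+2/M ratio from n Eu atoms is n · q/p = n · 0.52190/0.47810.
n = 6.550 × 0.47810/0.52190 = 6.00 ≈ 6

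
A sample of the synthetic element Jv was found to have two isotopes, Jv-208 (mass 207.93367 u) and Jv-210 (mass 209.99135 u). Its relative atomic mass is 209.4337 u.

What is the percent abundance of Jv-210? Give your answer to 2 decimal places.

Writing the weighted mean with unknown fraction x of Jv-208:
207.93367·x + 209.99135·(1 − x) = 209.4337
(207.93367 − 209.99135)·x = 209.4337 − 209.99135
x = -0.55765 / -2.05768 = 0.27101 → 27.10% Jv-208, 72.90% Jv-210.

72.90%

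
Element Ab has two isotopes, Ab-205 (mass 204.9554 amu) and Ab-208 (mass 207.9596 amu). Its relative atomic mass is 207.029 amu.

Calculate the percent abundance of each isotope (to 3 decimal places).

Ab-205: 30.977%, Ab-208: 69.023%

Let x be the fractional abundance of Ab-205; then Ab-208 has abundance 1 − x.
204.9554·x + 207.9596·(1 − x) = 207.029
(204.9554 − 207.9596)·x = 207.029 − 207.9596
x = -0.9306 / -3.0042 = 0.30977 → 30.977% Ab-205, 69.023% Ab-208.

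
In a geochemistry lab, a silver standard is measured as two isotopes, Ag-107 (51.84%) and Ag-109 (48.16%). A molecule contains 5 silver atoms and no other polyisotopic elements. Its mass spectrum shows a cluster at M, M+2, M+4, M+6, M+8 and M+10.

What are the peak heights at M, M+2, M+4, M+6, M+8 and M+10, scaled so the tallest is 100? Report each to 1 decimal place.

Expanding (0.5184 + 0.4816)^5:
P(M) = 0.5184^5 = 0.037439
P(M+2) = 5 × 0.5184^4 × 0.4816^1 = 0.173907
P(M+4) = 10 × 0.5184^3 × 0.4816^2 = 0.323123
P(M+6) = 10 × 0.5184^2 × 0.4816^3 = 0.300185
P(M+8) = 5 × 0.5184^1 × 0.4816^4 = 0.139438
P(M+10) = 0.4816^5 = 0.025908
The M+4 peak is largest (0.323123); scaling to 100 gives 11.6 : 53.8 : 100.0 : 92.9 : 43.2 : 8.0.

11.6 : 53.8 : 100.0 : 92.9 : 43.2 : 8.0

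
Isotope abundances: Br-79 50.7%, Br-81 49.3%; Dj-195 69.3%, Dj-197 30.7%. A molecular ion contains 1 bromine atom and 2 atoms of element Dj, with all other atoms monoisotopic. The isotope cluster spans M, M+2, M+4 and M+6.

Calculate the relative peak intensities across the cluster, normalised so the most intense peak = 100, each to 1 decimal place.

Bromine pattern (n=1): 0.5070 : 0.4930
Element Dj pattern (n=2): 0.480249 : 0.425502 : 0.094249
Convolve the two distributions (both contribute in 2-u steps):
  M: 0.5070×0.480249 = 0.243486
  M+2: 0.5070×0.425502 + 0.4930×0.480249 = 0.452492
  M+4: 0.5070×0.094249 + 0.4930×0.425502 = 0.257557
  M+6: 0.4930×0.094249 = 0.046465
Scale to base peak (0.452492) = 100: 53.8 : 100.0 : 56.9 : 10.3

53.8 : 100.0 : 56.9 : 10.3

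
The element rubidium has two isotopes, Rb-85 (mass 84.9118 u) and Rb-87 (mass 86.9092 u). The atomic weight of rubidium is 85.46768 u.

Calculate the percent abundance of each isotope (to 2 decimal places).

Rb-85: 72.17%, Rb-87: 27.83%

With x = fraction of Rb-85 (so Rb-87 is 1 − x):
84.9118·x + 86.9092·(1 − x) = 85.46768
(84.9118 − 86.9092)·x = 85.46768 − 86.9092
x = -1.44152 / -1.9974 = 0.72170 → 72.17% Rb-85, 27.83% Rb-87.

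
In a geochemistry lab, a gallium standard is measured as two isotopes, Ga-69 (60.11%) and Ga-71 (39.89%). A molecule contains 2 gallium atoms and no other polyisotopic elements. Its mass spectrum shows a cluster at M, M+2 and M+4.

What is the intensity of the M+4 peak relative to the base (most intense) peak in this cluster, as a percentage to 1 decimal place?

Binomial terms of (0.6011 + 0.3989)^2: M 0.3613, M+2 0.4796, M+4 0.1591 → M+2 is the base peak.
P(M+2) = C(2,1) × 0.6011^1 × 0.3989^1 = 2 × 0.6011 × 0.3989 = 0.479558 (base)
P(M+4) = C(2,2) × 0.6011^0 × 0.3989^2 = 1 × 1.0000 × 0.15912121 = 0.159121
Relative intensity = 0.159121 / 0.479558 × 100 = 33.2

33.2%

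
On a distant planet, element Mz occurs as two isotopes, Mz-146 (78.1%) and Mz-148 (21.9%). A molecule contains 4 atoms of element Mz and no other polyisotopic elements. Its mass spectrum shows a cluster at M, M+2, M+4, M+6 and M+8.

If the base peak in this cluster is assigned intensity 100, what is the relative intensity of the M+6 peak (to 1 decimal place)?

Term probabilities: M 0.3721, M+2 0.4173, M+4 0.1755, M+6 0.0328, M+8 0.0023. Base peak = M+2.
P(M+2) = C(4,1) × 0.781^3 × 0.219^1 = 4 × 0.47637954 × 0.2190 = 0.417308 (base)
P(M+6) = C(4,3) × 0.781^1 × 0.219^3 = 4 × 0.7810 × 0.01050346 = 0.032813
Relative intensity = 0.032813 / 0.417308 × 100 = 7.9

7.9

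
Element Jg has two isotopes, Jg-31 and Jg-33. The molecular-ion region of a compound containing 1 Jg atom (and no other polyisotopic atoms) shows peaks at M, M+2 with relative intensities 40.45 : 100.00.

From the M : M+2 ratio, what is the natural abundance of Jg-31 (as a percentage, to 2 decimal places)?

28.80%

Write p for the Jg-31 fraction. I(M+2)/I(M) = [C(1,1)·p^0·(1−p)] / p^1 = 1·(1−p)/p = 100.00/40.45 = 2.4722
(1−p)/p = 2.4722/1 = 2.4722  ⇒  p = 1/(1 + 2.4722) = 0.2880
Jg-31: 28.80%, Jg-33: 71.20%.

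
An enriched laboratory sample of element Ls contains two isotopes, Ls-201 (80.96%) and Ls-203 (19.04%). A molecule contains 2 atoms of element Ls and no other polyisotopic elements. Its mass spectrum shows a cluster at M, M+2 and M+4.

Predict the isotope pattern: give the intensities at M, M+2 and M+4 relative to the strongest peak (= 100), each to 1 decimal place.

Each Ls atom is independently Ls-201 (p = 0.8096) or Ls-203 (q = 0.1904); the cluster is the binomial expansion (p + q)^2.
P(M) = 0.8096^2 = 0.655452
P(M+2) = 2 × 0.8096^1 × 0.1904^1 = 0.308296
P(M+4) = 0.1904^2 = 0.036252
The M peak is largest (0.655452); scaling to 100 gives 100.0 : 47.0 : 5.5.

100.0 : 47.0 : 5.5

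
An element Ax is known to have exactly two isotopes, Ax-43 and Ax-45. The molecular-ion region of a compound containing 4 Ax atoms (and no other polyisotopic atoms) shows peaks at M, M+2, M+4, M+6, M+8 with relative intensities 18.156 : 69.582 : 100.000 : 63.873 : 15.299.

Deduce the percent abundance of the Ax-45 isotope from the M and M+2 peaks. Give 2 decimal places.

If p is the fraction of Ax that is Ax-43, then I(M+2)/I(M) = [C(4,1)·p^3·(1−p)] / p^4 = 4·(1−p)/p = 69.582/18.156 = 3.8325
(1−p)/p = 3.8325/4 = 0.9581  ⇒  p = 1/(1 + 0.9581) = 0.5107
Ax-43: 51.07%, Ax-45: 48.93%.

48.93%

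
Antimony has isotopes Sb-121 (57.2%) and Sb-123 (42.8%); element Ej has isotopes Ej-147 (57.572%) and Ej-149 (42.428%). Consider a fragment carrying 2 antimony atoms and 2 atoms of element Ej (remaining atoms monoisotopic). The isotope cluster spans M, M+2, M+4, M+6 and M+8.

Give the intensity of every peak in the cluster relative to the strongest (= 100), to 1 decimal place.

Antimony pattern (n=2): 0.327184 : 0.489632 : 0.183184
Element Ej pattern (n=2): 0.33145352 : 0.48853296 : 0.18001352
Convolve the two distributions (both contribute in 2-u steps):
  M: 0.327184×0.33145352 = 0.108446
  M+2: 0.327184×0.48853296 + 0.489632×0.33145352 = 0.322130
  M+4: 0.327184×0.18001352 + 0.489632×0.48853296 + 0.183184×0.33145352 = 0.358816
  M+6: 0.489632×0.18001352 + 0.183184×0.48853296 = 0.177632
  M+8: 0.183184×0.18001352 = 0.032976
Scale to base peak (0.358816) = 100: 30.2 : 89.8 : 100.0 : 49.5 : 9.2

30.2 : 89.8 : 100.0 : 49.5 : 9.2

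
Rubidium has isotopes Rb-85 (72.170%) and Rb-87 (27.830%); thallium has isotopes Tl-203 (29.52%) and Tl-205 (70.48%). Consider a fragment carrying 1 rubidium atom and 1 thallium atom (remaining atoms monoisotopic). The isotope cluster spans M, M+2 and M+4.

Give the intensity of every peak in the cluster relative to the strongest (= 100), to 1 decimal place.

Rubidium pattern (n=1): 0.7217 : 0.2783
Thallium pattern (n=1): 0.2952 : 0.7048
Convolve the two distributions (both contribute in 2-u steps):
  M: 0.7217×0.2952 = 0.213046
  M+2: 0.7217×0.7048 + 0.2783×0.2952 = 0.590808
  M+4: 0.2783×0.7048 = 0.196146
Scale to base peak (0.590808) = 100: 36.1 : 100.0 : 33.2

36.1 : 100.0 : 33.2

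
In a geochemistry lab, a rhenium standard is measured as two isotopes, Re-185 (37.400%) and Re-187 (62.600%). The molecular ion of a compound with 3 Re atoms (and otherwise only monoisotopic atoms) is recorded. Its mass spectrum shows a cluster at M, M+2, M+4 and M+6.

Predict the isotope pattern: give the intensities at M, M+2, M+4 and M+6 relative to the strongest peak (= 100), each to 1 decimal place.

11.9 : 59.7 : 100.0 : 55.8

Expanding (0.37400 + 0.62600)^3:
P(M) = 0.37400^3 = 0.052314
P(M+2) = 3 × 0.37400^2 × 0.62600^1 = 0.262687
P(M+4) = 3 × 0.37400^1 × 0.62600^2 = 0.439685
P(M+6) = 0.62600^3 = 0.245314
The M+4 peak is largest (0.439685); scaling to 100 gives 11.9 : 59.7 : 100.0 : 55.8.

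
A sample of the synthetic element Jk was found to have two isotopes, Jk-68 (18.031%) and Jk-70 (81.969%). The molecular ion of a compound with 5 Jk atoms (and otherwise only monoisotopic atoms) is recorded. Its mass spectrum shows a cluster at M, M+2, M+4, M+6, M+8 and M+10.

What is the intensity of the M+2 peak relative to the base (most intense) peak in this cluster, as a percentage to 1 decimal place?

1.1%

(0.18031 + 0.81969)^5 gives M 0.0002, M+2 0.0043, M+4 0.0394, M+6 0.1791, M+8 0.4070, M+10 0.3700; the largest is M+8.
P(M+8) = C(5,4) × 0.18031^1 × 0.81969^4 = 5 × 0.18031 × 0.45143845 = 0.406994 (base)
P(M+2) = C(5,1) × 0.18031^4 × 0.81969^1 = 5 × 0.00105701 × 0.81969 = 0.004332
Relative intensity = 0.004332 / 0.406994 × 100 = 1.1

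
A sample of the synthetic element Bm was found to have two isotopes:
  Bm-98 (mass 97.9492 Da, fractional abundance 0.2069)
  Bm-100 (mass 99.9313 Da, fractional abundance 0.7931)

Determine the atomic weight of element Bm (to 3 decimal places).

99.521 Da

Weight each isotope mass by its fractional abundance: 0.2069 × 97.9492 + 0.7931 × 99.9313
= 20.26569 + 79.25551 = 99.52120 Da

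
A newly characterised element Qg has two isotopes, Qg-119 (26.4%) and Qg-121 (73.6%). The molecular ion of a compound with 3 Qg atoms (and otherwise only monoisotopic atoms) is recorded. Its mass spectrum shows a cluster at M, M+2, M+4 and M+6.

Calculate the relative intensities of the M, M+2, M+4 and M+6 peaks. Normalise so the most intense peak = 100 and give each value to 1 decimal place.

The 3 Qg atoms are independent, so intensities follow the terms of (0.264 + 0.736)^3.
P(M) = 0.264^3 = 0.018400
P(M+2) = 3 × 0.264^2 × 0.736^1 = 0.153889
P(M+4) = 3 × 0.264^1 × 0.736^2 = 0.429023
P(M+6) = 0.736^3 = 0.398688
The M+4 peak is largest (0.429023); scaling to 100 gives 4.3 : 35.9 : 100.0 : 92.9.

4.3 : 35.9 : 100.0 : 92.9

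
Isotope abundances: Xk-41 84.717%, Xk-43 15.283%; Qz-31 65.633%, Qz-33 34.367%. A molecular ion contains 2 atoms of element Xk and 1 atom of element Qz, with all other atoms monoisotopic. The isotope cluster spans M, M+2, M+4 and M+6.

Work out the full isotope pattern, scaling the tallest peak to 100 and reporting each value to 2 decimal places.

Element Xk pattern (n=2): 0.71769701 : 0.25894598 : 0.02335701
Element Qz pattern (n=1): 0.65633 : 0.34367
Convolve the two distributions (both contribute in 2-u steps):
  M: 0.71769701×0.65633 = 0.471046
  M+2: 0.71769701×0.34367 + 0.25894598×0.65633 = 0.416605
  M+4: 0.25894598×0.34367 + 0.02335701×0.65633 = 0.104322
  M+6: 0.02335701×0.34367 = 0.008027
Scale to base peak (0.471046) = 100: 100.00 : 88.44 : 22.15 : 1.70

100.00 : 88.44 : 22.15 : 1.70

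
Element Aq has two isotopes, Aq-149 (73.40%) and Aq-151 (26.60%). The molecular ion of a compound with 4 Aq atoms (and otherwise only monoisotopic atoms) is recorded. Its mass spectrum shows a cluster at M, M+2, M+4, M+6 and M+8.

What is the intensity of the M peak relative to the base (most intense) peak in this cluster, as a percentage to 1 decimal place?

69.0%

Term probabilities: M 0.2903, M+2 0.4208, M+4 0.2287, M+6 0.0553, M+8 0.0050. Base peak = M+2.
P(M+2) = C(4,1) × 0.7340^3 × 0.2660^1 = 4 × 0.3954469 × 0.2660 = 0.420756 (base)
P(M) = C(4,0) × 0.7340^4 × 0.2660^0 = 1 × 0.29025803 × 1.0000 = 0.290258
Relative intensity = 0.290258 / 0.420756 × 100 = 69.0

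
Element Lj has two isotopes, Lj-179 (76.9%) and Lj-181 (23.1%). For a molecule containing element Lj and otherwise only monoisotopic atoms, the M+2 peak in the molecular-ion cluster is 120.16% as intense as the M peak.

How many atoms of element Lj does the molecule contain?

4

For n independent Lj atoms, I(M+2)/I(M) = n · (abundance Lj-181) / (abundance Lj-179) = n · 0.231/0.769.
n = 1.2016 × 0.769/0.231 = 4.00 ≈ 4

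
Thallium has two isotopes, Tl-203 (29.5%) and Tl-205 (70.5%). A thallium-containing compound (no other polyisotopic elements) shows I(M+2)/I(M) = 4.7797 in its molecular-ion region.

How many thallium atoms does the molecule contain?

For n independent Tl atoms, I(M+2)/I(M) = n · (abundance Tl-205) / (abundance Tl-203) = n · 0.705/0.295.
n = 4.7797 × 0.295/0.705 = 2.00 ≈ 2

2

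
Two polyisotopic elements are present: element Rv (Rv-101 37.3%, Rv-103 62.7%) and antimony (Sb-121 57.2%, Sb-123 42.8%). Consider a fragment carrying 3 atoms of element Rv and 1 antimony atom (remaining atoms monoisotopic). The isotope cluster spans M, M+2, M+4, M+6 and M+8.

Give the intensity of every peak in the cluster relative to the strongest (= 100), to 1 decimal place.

8.2 : 47.3 : 100.0 : 90.6 : 29.0

Element Rv pattern (n=3): 0.05189512 : 0.26170165 : 0.43991135 : 0.24649188
Antimony pattern (n=1): 0.5720 : 0.4280
Convolve the two distributions (both contribute in 2-u steps):
  M: 0.05189512×0.5720 = 0.029684
  M+2: 0.05189512×0.4280 + 0.26170165×0.5720 = 0.171904
  M+4: 0.26170165×0.4280 + 0.43991135×0.5720 = 0.363638
  M+6: 0.43991135×0.4280 + 0.24649188×0.5720 = 0.329275
  M+8: 0.24649188×0.4280 = 0.105499
Scale to base peak (0.363638) = 100: 8.2 : 47.3 : 100.0 : 90.6 : 29.0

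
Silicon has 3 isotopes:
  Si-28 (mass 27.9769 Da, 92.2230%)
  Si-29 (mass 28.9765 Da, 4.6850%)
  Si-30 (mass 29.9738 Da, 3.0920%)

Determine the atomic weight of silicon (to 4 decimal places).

28.0855 Da

The abundance-weighted mean is 0.922230 × 27.9769 + 0.046850 × 28.9765 + 0.030920 × 29.9738
= 25.80114 + 1.35755 + 0.92679 = 28.08548 Da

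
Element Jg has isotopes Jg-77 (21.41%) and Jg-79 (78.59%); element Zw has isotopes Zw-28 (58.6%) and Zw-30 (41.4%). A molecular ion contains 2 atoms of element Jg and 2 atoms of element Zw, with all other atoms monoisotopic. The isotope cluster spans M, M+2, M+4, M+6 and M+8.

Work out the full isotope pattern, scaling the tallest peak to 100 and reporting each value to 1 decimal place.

Element Jg pattern (n=2): 0.04583881 : 0.33652238 : 0.61763881
Element Zw pattern (n=2): 0.343396 : 0.485208 : 0.171396
Convolve the two distributions (both contribute in 2-u steps):
  M: 0.04583881×0.343396 = 0.015741
  M+2: 0.04583881×0.485208 + 0.33652238×0.343396 = 0.137802
  M+4: 0.04583881×0.171396 + 0.33652238×0.485208 + 0.61763881×0.343396 = 0.383235
  M+6: 0.33652238×0.171396 + 0.61763881×0.485208 = 0.357362
  M+8: 0.61763881×0.171396 = 0.105861
Scale to base peak (0.383235) = 100: 4.1 : 36.0 : 100.0 : 93.2 : 27.6

4.1 : 36.0 : 100.0 : 93.2 : 27.6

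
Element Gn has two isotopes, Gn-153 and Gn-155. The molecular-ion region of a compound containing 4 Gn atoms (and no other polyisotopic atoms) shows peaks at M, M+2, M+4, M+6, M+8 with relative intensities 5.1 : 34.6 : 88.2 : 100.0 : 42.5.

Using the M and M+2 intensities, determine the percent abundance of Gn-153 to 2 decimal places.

If p is the fraction of Gn that is Gn-153, then I(M+2)/I(M) = [C(4,1)·p^3·(1−p)] / p^4 = 4·(1−p)/p = 34.6/5.1 = 6.7843
(1−p)/p = 6.7843/4 = 1.6961  ⇒  p = 1/(1 + 1.6961) = 0.3709
Gn-153: 37.09%, Gn-155: 62.91%.

37.09%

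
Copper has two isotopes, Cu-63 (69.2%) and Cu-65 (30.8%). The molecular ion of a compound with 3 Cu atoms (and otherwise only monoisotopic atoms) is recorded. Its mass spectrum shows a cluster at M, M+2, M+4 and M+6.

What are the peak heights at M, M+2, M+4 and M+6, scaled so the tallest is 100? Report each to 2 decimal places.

74.89 : 100.00 : 44.51 : 6.60

The 3 Cu atoms are independent, so intensities follow the terms of (0.692 + 0.308)^3.
P(M) = 0.692^3 = 0.331374
P(M+2) = 3 × 0.692^2 × 0.308^1 = 0.442470
P(M+4) = 3 × 0.692^1 × 0.308^2 = 0.196938
P(M+6) = 0.308^3 = 0.029218
The M+2 peak is largest (0.442470); scaling to 100 gives 74.89 : 100.00 : 44.51 : 6.60.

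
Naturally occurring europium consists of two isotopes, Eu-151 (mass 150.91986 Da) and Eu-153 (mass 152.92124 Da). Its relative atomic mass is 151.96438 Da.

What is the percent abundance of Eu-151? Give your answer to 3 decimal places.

47.810%

With x = fraction of Eu-151 (so Eu-153 is 1 − x):
150.91986·x + 152.92124·(1 − x) = 151.96438
(150.91986 − 152.92124)·x = 151.96438 − 152.92124
x = -0.95686 / -2.00138 = 0.47810 → 47.810% Eu-151, 52.190% Eu-153.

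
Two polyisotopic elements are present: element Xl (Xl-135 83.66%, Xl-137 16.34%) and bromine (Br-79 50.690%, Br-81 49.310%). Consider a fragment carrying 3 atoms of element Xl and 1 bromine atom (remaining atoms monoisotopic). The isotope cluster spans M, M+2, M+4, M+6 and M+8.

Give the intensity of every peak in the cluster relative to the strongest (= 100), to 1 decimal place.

Element Xl pattern (n=3): 0.58553597 : 0.34309076 : 0.06701056 : 0.00436271
Bromine pattern (n=1): 0.5069 : 0.4931
Convolve the two distributions (both contribute in 2-u steps):
  M: 0.58553597×0.5069 = 0.296808
  M+2: 0.58553597×0.4931 + 0.34309076×0.5069 = 0.462640
  M+4: 0.34309076×0.4931 + 0.06701056×0.5069 = 0.203146
  M+6: 0.06701056×0.4931 + 0.00436271×0.5069 = 0.035254
  M+8: 0.00436271×0.4931 = 0.002151
Scale to base peak (0.462640) = 100: 64.2 : 100.0 : 43.9 : 7.6 : 0.5

64.2 : 100.0 : 43.9 : 7.6 : 0.5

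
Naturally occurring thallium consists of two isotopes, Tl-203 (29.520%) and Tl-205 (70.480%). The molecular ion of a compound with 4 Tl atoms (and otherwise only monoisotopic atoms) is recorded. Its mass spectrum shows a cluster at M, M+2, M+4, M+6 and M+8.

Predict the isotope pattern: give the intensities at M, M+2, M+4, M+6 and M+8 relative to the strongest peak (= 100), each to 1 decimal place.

1.8 : 17.5 : 62.8 : 100.0 : 59.7

Expanding (0.29520 + 0.70480)^4:
P(M) = 0.29520^4 = 0.007594
P(M+2) = 4 × 0.29520^3 × 0.70480^1 = 0.072523
P(M+4) = 6 × 0.29520^2 × 0.70480^2 = 0.259726
P(M+6) = 4 × 0.29520^1 × 0.70480^3 = 0.413403
P(M+8) = 0.70480^4 = 0.246754
The M+6 peak is largest (0.413403); scaling to 100 gives 1.8 : 17.5 : 62.8 : 100.0 : 59.7.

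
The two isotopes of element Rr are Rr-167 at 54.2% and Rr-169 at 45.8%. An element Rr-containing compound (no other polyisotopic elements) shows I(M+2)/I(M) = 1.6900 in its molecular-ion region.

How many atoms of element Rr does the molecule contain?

The M+2/M ratio from n Rr atoms is n · q/p = n · 0.458/0.542.
n = 1.6900 × 0.542/0.458 = 2.00 ≈ 2

2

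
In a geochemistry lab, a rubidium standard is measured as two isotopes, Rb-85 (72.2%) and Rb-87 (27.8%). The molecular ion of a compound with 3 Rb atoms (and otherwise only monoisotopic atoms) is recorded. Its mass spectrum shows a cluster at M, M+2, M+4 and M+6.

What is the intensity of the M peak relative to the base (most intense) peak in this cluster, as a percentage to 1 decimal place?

86.6%

Binomial terms of (0.722 + 0.278)^3: M 0.3764, M+2 0.4348, M+4 0.1674, M+6 0.0215 → M+2 is the base peak.
P(M+2) = C(3,1) × 0.722^2 × 0.278^1 = 3 × 0.521284 × 0.2780 = 0.434751 (base)
P(M) = C(3,0) × 0.722^3 × 0.278^0 = 1 × 0.37636705 × 1.0000 = 0.376367
Relative intensity = 0.376367 / 0.434751 × 100 = 86.6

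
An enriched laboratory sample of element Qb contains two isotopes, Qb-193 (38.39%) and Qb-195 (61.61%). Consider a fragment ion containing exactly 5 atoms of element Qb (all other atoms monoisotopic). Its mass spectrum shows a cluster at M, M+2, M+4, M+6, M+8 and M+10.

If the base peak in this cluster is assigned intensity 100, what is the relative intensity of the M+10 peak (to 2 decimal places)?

Term probabilities: M 0.0083, M+2 0.0669, M+4 0.2148, M+6 0.3447, M+8 0.2766, M+10 0.0888. Base peak = M+6.
P(M+6) = C(5,3) × 0.3839^2 × 0.6161^3 = 10 × 0.14737921 × 0.23385875 = 0.344659 (base)
P(M+10) = C(5,5) × 0.3839^0 × 0.6161^5 = 1 × 1.0000 × 0.08876792 = 0.088768
Relative intensity = 0.088768 / 0.344659 × 100 = 25.76

25.76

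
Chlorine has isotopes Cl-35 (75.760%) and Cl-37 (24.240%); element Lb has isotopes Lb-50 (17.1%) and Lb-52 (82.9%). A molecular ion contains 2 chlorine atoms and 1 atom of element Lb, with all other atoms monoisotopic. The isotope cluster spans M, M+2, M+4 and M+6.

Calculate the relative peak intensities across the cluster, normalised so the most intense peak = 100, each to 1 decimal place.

Chlorine pattern (n=2): 0.57395776 : 0.36728448 : 0.05875776
Element Lb pattern (n=1): 0.1710 : 0.8290
Convolve the two distributions (both contribute in 2-u steps):
  M: 0.57395776×0.1710 = 0.098147
  M+2: 0.57395776×0.8290 + 0.36728448×0.1710 = 0.538617
  M+4: 0.36728448×0.8290 + 0.05875776×0.1710 = 0.314526
  M+6: 0.05875776×0.8290 = 0.048710
Scale to base peak (0.538617) = 100: 18.2 : 100.0 : 58.4 : 9.0

18.2 : 100.0 : 58.4 : 9.0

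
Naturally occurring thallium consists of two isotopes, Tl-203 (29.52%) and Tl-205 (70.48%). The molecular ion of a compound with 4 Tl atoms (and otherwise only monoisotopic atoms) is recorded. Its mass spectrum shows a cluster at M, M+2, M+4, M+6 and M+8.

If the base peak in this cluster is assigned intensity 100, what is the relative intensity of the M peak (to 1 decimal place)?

1.8

Binomial terms of (0.2952 + 0.7048)^4: M 0.0076, M+2 0.0725, M+4 0.2597, M+6 0.4134, M+8 0.2468 → M+6 is the base peak.
P(M+6) = C(4,3) × 0.2952^1 × 0.7048^3 = 4 × 0.2952 × 0.35010449 = 0.413403 (base)
P(M) = C(4,0) × 0.2952^4 × 0.7048^0 = 1 × 0.00759391 × 1.0000 = 0.007594
Relative intensity = 0.007594 / 0.413403 × 100 = 1.8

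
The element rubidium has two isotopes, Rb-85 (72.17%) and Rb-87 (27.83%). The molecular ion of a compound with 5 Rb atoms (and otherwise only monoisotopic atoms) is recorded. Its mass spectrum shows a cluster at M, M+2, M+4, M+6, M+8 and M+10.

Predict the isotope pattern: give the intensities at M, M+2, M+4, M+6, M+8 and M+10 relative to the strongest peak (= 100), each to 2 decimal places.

Expanding (0.7217 + 0.2783)^5:
P(M) = 0.7217^5 = 0.195787
P(M+2) = 5 × 0.7217^4 × 0.2783^1 = 0.377494
P(M+4) = 10 × 0.7217^3 × 0.2783^2 = 0.291136
P(M+6) = 10 × 0.7217^2 × 0.2783^3 = 0.112267
P(M+8) = 5 × 0.7217^1 × 0.2783^4 = 0.021646
P(M+10) = 0.2783^5 = 0.001669
The M+2 peak is largest (0.377494); scaling to 100 gives 51.86 : 100.00 : 77.12 : 29.74 : 5.73 : 0.44.

51.86 : 100.00 : 77.12 : 29.74 : 5.73 : 0.44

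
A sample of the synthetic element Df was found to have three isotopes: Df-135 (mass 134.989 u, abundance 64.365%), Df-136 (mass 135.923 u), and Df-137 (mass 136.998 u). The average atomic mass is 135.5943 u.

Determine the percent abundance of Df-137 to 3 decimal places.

25.346%

Let x and y be the fractions of Df-136 and Df-137. Then x + y = 1 − 0.64365 = 0.35635 and 135.923x + 136.998y = 135.5943 − 0.64365×134.989 = 48.70863015.
Substituting: 135.923x + 136.998(0.35635 − x) = 48.70863015
(135.923 − 136.998)x = -0.11060715  ⇒  x = 0.10289, y = 0.25346
Df-136: 10.289%, Df-137: 25.346%.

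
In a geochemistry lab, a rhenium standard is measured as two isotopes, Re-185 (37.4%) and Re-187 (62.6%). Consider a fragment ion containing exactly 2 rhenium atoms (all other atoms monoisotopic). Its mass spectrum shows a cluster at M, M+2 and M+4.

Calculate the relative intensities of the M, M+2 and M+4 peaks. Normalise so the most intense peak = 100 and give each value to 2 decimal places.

29.87 : 100.00 : 83.69

Expanding (0.374 + 0.626)^2:
P(M) = 0.374^2 = 0.139876
P(M+2) = 2 × 0.374^1 × 0.626^1 = 0.468248
P(M+4) = 0.626^2 = 0.391876
The M+2 peak is largest (0.468248); scaling to 100 gives 29.87 : 100.00 : 83.69.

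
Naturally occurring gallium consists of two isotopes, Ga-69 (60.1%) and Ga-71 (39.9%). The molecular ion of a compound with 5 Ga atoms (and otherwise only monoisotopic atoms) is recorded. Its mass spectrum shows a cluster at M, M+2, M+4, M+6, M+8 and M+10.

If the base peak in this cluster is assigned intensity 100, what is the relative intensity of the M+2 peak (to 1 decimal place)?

Term probabilities: M 0.0784, M+2 0.2603, M+4 0.3456, M+6 0.2294, M+8 0.0762, M+10 0.0101. Base peak = M+4.
P(M+4) = C(5,2) × 0.601^3 × 0.399^2 = 10 × 0.2170818 × 0.159201 = 0.345596 (base)
P(M+2) = C(5,1) × 0.601^4 × 0.399^1 = 5 × 0.13046616 × 0.3990 = 0.260280
Relative intensity = 0.260280 / 0.345596 × 100 = 75.3

75.3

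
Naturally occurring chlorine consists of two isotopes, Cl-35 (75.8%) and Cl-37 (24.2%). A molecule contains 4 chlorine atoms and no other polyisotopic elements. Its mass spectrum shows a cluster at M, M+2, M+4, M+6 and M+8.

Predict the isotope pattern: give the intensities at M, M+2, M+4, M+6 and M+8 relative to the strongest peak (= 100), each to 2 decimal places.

The 4 Cl atoms are independent, so intensities follow the terms of (0.758 + 0.242)^4.
P(M) = 0.758^4 = 0.330124
P(M+2) = 4 × 0.758^3 × 0.242^1 = 0.421583
P(M+4) = 6 × 0.758^2 × 0.242^2 = 0.201893
P(M+6) = 4 × 0.758^1 × 0.242^3 = 0.042971
P(M+8) = 0.242^4 = 0.003430
The M+2 peak is largest (0.421583); scaling to 100 gives 78.31 : 100.00 : 47.89 : 10.19 : 0.81.

78.31 : 100.00 : 47.89 : 10.19 : 0.81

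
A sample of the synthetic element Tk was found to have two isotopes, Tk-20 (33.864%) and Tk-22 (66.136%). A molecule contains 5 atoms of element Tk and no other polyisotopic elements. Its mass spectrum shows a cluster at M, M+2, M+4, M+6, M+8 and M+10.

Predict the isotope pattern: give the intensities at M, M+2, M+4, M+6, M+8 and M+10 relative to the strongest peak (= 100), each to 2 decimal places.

1.34 : 13.11 : 51.20 : 100.00 : 97.65 : 38.14

Each Tk atom is independently Tk-20 (p = 0.33864) or Tk-22 (q = 0.66136); the cluster is the binomial expansion (p + q)^5.
P(M) = 0.33864^5 = 0.004453
P(M+2) = 5 × 0.33864^4 × 0.66136^1 = 0.043487
P(M+4) = 10 × 0.33864^3 × 0.66136^2 = 0.169860
P(M+6) = 10 × 0.33864^2 × 0.66136^3 = 0.331734
P(M+8) = 5 × 0.33864^1 × 0.66136^4 = 0.323937
P(M+10) = 0.66136^5 = 0.126529
The M+6 peak is largest (0.331734); scaling to 100 gives 1.34 : 13.11 : 51.20 : 100.00 : 97.65 : 38.14.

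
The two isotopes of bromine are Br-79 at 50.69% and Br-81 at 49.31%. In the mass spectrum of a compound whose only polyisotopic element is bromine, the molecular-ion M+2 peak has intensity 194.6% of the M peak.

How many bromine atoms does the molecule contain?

For n independent Br atoms, I(M+2)/I(M) = n · (abundance Br-81) / (abundance Br-79) = n · 0.4931/0.5069.
n = 1.946 × 0.5069/0.4931 = 2.00 ≈ 2

2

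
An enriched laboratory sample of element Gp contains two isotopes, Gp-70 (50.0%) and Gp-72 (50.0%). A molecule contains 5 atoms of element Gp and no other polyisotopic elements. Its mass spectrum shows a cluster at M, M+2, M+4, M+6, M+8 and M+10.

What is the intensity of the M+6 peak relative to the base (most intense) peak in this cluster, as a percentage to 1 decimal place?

(0.500 + 0.500)^5 gives M 0.0312, M+2 0.1562, M+4 0.3125, M+6 0.3125, M+8 0.1562, M+10 0.0312; the largest is M+4.
P(M+4) = C(5,2) × 0.500^3 × 0.500^2 = 10 × 0.1250 × 0.2500 = 0.312500 (base)
P(M+6) = C(5,3) × 0.500^2 × 0.500^3 = 10 × 0.2500 × 0.1250 = 0.312500
Relative intensity = 0.312500 / 0.312500 × 100 = 100.0

100.0%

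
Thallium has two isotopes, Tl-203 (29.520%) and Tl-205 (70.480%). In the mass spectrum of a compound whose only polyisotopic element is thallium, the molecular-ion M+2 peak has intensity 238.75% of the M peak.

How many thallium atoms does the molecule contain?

1

The M+2/M ratio from n Tl atoms is n · q/p = n · 0.70480/0.29520.
n = 2.3875 × 0.29520/0.70480 = 1.00 ≈ 1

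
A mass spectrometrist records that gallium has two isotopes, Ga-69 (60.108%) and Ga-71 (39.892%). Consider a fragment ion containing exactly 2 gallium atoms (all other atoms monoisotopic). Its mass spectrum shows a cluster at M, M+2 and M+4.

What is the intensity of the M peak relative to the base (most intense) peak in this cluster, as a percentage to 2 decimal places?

Term probabilities: M 0.3613, M+2 0.4796, M+4 0.1591. Base peak = M+2.
P(M+2) = C(2,1) × 0.60108^1 × 0.39892^1 = 2 × 0.60108 × 0.39892 = 0.479566 (base)
P(M) = C(2,0) × 0.60108^2 × 0.39892^0 = 1 × 0.36129717 × 1.0000 = 0.361297
Relative intensity = 0.361297 / 0.479566 × 100 = 75.34

75.34%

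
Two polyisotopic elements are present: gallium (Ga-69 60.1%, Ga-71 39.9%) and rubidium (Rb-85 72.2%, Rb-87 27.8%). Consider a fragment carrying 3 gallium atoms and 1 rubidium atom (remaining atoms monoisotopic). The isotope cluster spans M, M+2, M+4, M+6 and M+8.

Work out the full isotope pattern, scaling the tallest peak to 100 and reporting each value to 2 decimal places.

Gallium pattern (n=3): 0.2170818 : 0.4323576 : 0.2870394 : 0.0635212
Rubidium pattern (n=1): 0.7220 : 0.2780
Convolve the two distributions (both contribute in 2-u steps):
  M: 0.2170818×0.7220 = 0.156733
  M+2: 0.2170818×0.2780 + 0.4323576×0.7220 = 0.372511
  M+4: 0.4323576×0.2780 + 0.2870394×0.7220 = 0.327438
  M+6: 0.2870394×0.2780 + 0.0635212×0.7220 = 0.125659
  M+8: 0.0635212×0.2780 = 0.017659
Scale to base peak (0.372511) = 100: 42.07 : 100.00 : 87.90 : 33.73 : 4.74

42.07 : 100.00 : 87.90 : 33.73 : 4.74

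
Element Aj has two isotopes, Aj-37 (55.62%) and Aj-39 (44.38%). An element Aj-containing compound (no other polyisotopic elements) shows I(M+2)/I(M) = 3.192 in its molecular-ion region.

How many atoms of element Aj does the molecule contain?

4

The M+2/M ratio from n Aj atoms is n · q/p = n · 0.4438/0.5562.
n = 3.192 × 0.5562/0.4438 = 4.00 ≈ 4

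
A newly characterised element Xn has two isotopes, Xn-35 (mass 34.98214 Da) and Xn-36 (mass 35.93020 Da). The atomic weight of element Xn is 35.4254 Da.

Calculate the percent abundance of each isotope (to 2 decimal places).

With x = fraction of Xn-35 (so Xn-36 is 1 − x):
34.98214·x + 35.93020·(1 − x) = 35.4254
(34.98214 − 35.93020)·x = 35.4254 − 35.93020
x = -0.50480 / -0.94806 = 0.53246 → 53.25% Xn-35, 46.75% Xn-36.

Xn-35: 53.25%, Xn-36: 46.75%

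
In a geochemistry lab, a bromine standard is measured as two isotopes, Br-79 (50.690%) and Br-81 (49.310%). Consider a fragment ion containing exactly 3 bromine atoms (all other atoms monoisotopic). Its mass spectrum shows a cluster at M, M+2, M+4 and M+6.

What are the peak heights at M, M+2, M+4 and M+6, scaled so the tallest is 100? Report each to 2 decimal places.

34.27 : 100.00 : 97.28 : 31.54

Each Br atom is independently Br-79 (p = 0.50690) or Br-81 (q = 0.49310); the cluster is the binomial expansion (p + q)^3.
P(M) = 0.50690^3 = 0.130247
P(M+2) = 3 × 0.50690^2 × 0.49310^1 = 0.380103
P(M+4) = 3 × 0.50690^1 × 0.49310^2 = 0.369755
P(M+6) = 0.49310^3 = 0.119896
The M+2 peak is largest (0.380103); scaling to 100 gives 34.27 : 100.00 : 97.28 : 31.54.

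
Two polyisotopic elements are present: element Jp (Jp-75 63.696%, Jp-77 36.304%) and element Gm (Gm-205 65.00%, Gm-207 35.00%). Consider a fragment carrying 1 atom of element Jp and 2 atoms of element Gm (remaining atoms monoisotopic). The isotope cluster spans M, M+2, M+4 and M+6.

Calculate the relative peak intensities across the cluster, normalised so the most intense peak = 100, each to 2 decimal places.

60.72 : 100.00 : 54.88 : 10.03

Element Jp pattern (n=1): 0.63696 : 0.36304
Element Gm pattern (n=2): 0.4225 : 0.4550 : 0.1225
Convolve the two distributions (both contribute in 2-u steps):
  M: 0.63696×0.4225 = 0.269116
  M+2: 0.63696×0.4550 + 0.36304×0.4225 = 0.443201
  M+4: 0.63696×0.1225 + 0.36304×0.4550 = 0.243211
  M+6: 0.36304×0.1225 = 0.044472
Scale to base peak (0.443201) = 100: 60.72 : 100.00 : 54.88 : 10.03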